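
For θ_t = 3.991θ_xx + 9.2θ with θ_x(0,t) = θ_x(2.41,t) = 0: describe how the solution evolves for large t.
θ grows unboundedly. With Neumann BCs the constant mode has diffusion eigenvalue 0, so any r > 0 makes it grow like e^(9.2t); solution grows exponentially.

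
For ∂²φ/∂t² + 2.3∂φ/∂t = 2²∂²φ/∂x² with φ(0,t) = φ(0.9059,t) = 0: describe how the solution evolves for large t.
φ → 0. Damping (γ=2.3) dissipates energy; oscillations decay exponentially.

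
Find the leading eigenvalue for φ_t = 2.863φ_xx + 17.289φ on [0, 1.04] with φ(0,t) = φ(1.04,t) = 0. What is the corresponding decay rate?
Eigenvalues: λₙ = 2.863n²π²/1.04² - 17.289.
First three modes:
  n=1: λ₁ = 2.863π²/1.04² - 17.289 ≈ 8.836
  n=2: λ₂ = 11.452π²/1.04² - 17.289 ≈ 87.211
  n=3: λ₃ = 25.767π²/1.04² - 17.289 ≈ 217.835
Since 2.863π²/1.04² ≈ 26.125 > 17.289, all λₙ > 0.
The n=1 mode decays slowest → dominates as t → ∞.
Asymptotic: φ ~ c₁ sin(πx/1.04) e^{-λ₁t} with decay rate λ₁ ≈ 8.836.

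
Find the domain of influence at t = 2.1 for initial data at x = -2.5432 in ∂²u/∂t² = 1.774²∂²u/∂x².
Domain of influence: [-6.2686, 1.1822]. Data at x = -2.5432 spreads outward at speed 1.774.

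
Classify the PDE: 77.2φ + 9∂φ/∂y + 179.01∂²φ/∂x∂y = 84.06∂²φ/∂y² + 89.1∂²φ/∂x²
Rewriting in standard form: -89.1∂²φ/∂x² + 179.01∂²φ/∂x∂y - 84.06∂²φ/∂y² + 9∂φ/∂y + 77.2φ = 0. A = -89.1, B = 179.01, C = -84.06. Discriminant B² - 4AC = 2085.5961. Since 2085.5961 > 0, hyperbolic.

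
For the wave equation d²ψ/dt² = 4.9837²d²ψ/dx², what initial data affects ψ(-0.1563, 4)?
Domain of dependence: [-20.0911, 19.7785]. Signals travel at speed 4.9837, so data within |x - -0.1563| ≤ 4.9837·4 = 19.9348 can reach the point.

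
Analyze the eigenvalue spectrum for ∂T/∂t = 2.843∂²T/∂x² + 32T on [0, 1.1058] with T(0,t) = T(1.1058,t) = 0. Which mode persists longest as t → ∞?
Eigenvalues: λₙ = 2.843n²π²/1.1058² - 32.
First three modes:
  n=1: λ₁ = 2.843π²/1.1058² - 32 ≈ -9.053
  n=2: λ₂ = 11.372π²/1.1058² - 32 ≈ 59.787
  n=3: λ₃ = 25.587π²/1.1058² - 32 ≈ 174.522
Since 2.843π²/1.1058² ≈ 22.947 < 32, λ₁ < 0.
The n=1 mode grows fastest (−λₙ is largest for n=1) → dominates.
Asymptotic: T ~ c₁ sin(πx/1.1058) e^{9.053t} (exponential growth at rate −λ₁ ≈ 9.053).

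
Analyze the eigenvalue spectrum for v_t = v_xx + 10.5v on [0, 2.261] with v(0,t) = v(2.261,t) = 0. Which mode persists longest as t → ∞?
Eigenvalues: λₙ = n²π²/2.261² - 10.5.
First three modes:
  n=1: λ₁ = π²/2.261² - 10.5 ≈ -8.569
  n=2: λ₂ = 4π²/2.261² - 10.5 ≈ -2.777
  n=3: λ₃ = 9π²/2.261² - 10.5 ≈ 6.876
Since π²/2.261² ≈ 1.931 < 10.5, λ₁ < 0.
The n=1 mode grows fastest (−λₙ is largest for n=1) → dominates.
Asymptotic: v ~ c₁ sin(πx/2.261) e^{8.569t} (exponential growth at rate −λ₁ ≈ 8.569).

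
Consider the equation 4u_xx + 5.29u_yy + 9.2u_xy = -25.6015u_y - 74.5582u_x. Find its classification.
Rewriting in standard form: 4u_xx + 9.2u_xy + 5.29u_yy + 74.5582u_x + 25.6015u_y = 0. Parabolic. (A = 4, B = 9.2, C = 5.29 gives B² - 4AC = 0.)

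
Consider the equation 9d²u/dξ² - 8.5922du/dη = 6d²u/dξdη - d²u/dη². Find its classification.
Rewriting in standard form: 9d²u/dξ² - 6d²u/dξdη + d²u/dη² - 8.5922du/dη = 0. Parabolic. (A = 9, B = -6, C = 1 gives B² - 4AC = 0.)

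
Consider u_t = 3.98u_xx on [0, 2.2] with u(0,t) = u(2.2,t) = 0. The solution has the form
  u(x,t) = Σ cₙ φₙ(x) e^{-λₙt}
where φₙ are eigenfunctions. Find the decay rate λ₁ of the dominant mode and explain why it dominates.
Eigenvalues: λₙ = 3.98n²π²/2.2².
First three modes:
  n=1: λ₁ = 3.98π²/2.2² ≈ 8.116
  n=2: λ₂ = 15.92π²/2.2² ≈ 32.464 (4× faster decay)
  n=3: λ₃ = 35.82π²/2.2² ≈ 73.043 (9× faster decay)
As t → ∞, higher modes decay exponentially faster. The n=1 mode dominates: u ~ c₁ sin(πx/2.2) e^{-λ₁t}.
Decay rate: λ₁ = 3.98π²/2.2² ≈ 8.116.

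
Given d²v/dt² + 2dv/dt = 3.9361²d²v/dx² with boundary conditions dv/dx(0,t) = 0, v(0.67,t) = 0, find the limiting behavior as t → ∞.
v → 0. Damping (γ=2) dissipates energy; oscillations decay exponentially.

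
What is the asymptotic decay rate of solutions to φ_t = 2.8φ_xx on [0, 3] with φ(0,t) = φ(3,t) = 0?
Eigenvalues: λₙ = 2.8n²π²/3².
First three modes:
  n=1: λ₁ = 2.8π²/3² ≈ 3.071
  n=2: λ₂ = 11.2π²/3² ≈ 12.282 (4× faster decay)
  n=3: λ₃ = 25.2π²/3² ≈ 27.635 (9× faster decay)
As t → ∞, higher modes decay exponentially faster. The n=1 mode dominates: φ ~ c₁ sin(πx/3) e^{-λ₁t}.
Decay rate: λ₁ = 2.8π²/3² ≈ 3.071.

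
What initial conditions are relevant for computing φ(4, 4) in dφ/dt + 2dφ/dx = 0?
A single point: x = -4. The characteristic through (4, 4) is x - 2t = const, so x = 4 - 2·4 = -4.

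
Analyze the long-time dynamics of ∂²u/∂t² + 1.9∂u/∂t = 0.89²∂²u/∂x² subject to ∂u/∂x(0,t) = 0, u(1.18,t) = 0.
Long-time behavior: u → 0. Damping (γ=1.9) dissipates energy; oscillations decay exponentially.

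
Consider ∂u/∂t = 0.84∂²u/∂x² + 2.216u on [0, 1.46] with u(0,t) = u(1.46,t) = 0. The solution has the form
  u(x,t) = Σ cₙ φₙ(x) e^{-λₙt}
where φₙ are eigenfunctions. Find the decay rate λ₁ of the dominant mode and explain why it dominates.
Eigenvalues: λₙ = 0.84n²π²/1.46² - 2.216.
First three modes:
  n=1: λ₁ = 0.84π²/1.46² - 2.216 ≈ 1.673
  n=2: λ₂ = 3.36π²/1.46² - 2.216 ≈ 13.341
  n=3: λ₃ = 7.56π²/1.46² - 2.216 ≈ 32.788
Since 0.84π²/1.46² ≈ 3.889 > 2.216, all λₙ > 0.
The n=1 mode decays slowest → dominates as t → ∞.
Asymptotic: u ~ c₁ sin(πx/1.46) e^{-λ₁t} with decay rate λ₁ ≈ 1.673.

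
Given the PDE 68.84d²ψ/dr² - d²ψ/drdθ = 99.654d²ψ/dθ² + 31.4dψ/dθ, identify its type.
Rewriting in standard form: 68.84d²ψ/dr² - d²ψ/drdθ - 99.654d²ψ/dθ² - 31.4dψ/dθ = 0. The second-order coefficients are A = 68.84, B = -1, C = -99.654. Since B² - 4AC = 27441.72544 > 0, this is a hyperbolic PDE.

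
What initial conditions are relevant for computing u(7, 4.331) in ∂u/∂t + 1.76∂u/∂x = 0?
A single point: x = -0.62256. The characteristic through (7, 4.331) is x - 1.76t = const, so x = 7 - 1.76·4.331 = -0.62256.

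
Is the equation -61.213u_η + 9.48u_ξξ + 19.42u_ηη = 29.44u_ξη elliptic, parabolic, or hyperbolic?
Rewriting in standard form: 9.48u_ξξ - 29.44u_ξη + 19.42u_ηη - 61.213u_η = 0. Computing B² - 4AC with A = 9.48, B = -29.44, C = 19.42: discriminant = 130.3072 (positive). Answer: hyperbolic.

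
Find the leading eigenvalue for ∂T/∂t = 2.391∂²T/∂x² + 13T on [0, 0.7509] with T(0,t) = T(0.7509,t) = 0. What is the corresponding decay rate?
Eigenvalues: λₙ = 2.391n²π²/0.7509² - 13.
First three modes:
  n=1: λ₁ = 2.391π²/0.7509² - 13 ≈ 28.852
  n=2: λ₂ = 9.564π²/0.7509² - 13 ≈ 154.408
  n=3: λ₃ = 21.519π²/0.7509² - 13 ≈ 363.667
Since 2.391π²/0.7509² ≈ 41.852 > 13, all λₙ > 0.
The n=1 mode decays slowest → dominates as t → ∞.
Asymptotic: T ~ c₁ sin(πx/0.7509) e^{-λ₁t} with decay rate λ₁ ≈ 28.852.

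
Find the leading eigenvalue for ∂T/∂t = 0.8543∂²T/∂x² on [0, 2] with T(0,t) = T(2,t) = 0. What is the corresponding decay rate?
Eigenvalues: λₙ = 0.8543n²π²/2².
First three modes:
  n=1: λ₁ = 0.8543π²/2² ≈ 2.108
  n=2: λ₂ = 3.4172π²/2² ≈ 8.432 (4× faster decay)
  n=3: λ₃ = 7.6887π²/2² ≈ 18.971 (9× faster decay)
As t → ∞, higher modes decay exponentially faster. The n=1 mode dominates: T ~ c₁ sin(πx/2) e^{-λ₁t}.
Decay rate: λ₁ = 0.8543π²/2² ≈ 2.108.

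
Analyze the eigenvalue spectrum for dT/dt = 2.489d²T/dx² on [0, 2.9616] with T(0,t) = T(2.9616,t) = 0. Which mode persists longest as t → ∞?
Eigenvalues: λₙ = 2.489n²π²/2.9616².
First three modes:
  n=1: λ₁ = 2.489π²/2.9616² ≈ 2.801
  n=2: λ₂ = 9.956π²/2.9616² ≈ 11.203 (4× faster decay)
  n=3: λ₃ = 22.401π²/2.9616² ≈ 25.207 (9× faster decay)
As t → ∞, higher modes decay exponentially faster. The n=1 mode dominates: T ~ c₁ sin(πx/2.9616) e^{-λ₁t}.
Decay rate: λ₁ = 2.489π²/2.9616² ≈ 2.801.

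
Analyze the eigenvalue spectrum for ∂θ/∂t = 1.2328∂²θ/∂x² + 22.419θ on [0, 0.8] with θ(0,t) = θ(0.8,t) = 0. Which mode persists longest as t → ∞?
Eigenvalues: λₙ = 1.2328n²π²/0.8² - 22.419.
First three modes:
  n=1: λ₁ = 1.2328π²/0.8² - 22.419 ≈ -3.408
  n=2: λ₂ = 4.9312π²/0.8² - 22.419 ≈ 53.626
  n=3: λ₃ = 11.0952π²/0.8² - 22.419 ≈ 148.683
Since 1.2328π²/0.8² ≈ 19.011 < 22.419, λ₁ < 0.
The n=1 mode grows fastest (−λₙ is largest for n=1) → dominates.
Asymptotic: θ ~ c₁ sin(πx/0.8) e^{3.408t} (exponential growth at rate −λ₁ ≈ 3.408).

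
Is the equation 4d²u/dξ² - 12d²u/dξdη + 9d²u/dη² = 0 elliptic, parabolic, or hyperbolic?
Computing B² - 4AC with A = 4, B = -12, C = 9: discriminant = 0 (zero). Answer: parabolic.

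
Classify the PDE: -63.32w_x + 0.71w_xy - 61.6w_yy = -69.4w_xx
Rewriting in standard form: 69.4w_xx + 0.71w_xy - 61.6w_yy - 63.32w_x = 0. A = 69.4, B = 0.71, C = -61.6. Discriminant B² - 4AC = 17100.6641. Since 17100.6641 > 0, hyperbolic.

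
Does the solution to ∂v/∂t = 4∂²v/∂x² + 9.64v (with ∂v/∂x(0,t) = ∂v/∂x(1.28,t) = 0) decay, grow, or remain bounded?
v grows unboundedly. With Neumann BCs the constant mode has diffusion eigenvalue 0, so any r > 0 makes it grow like e^(9.64t); solution grows exponentially.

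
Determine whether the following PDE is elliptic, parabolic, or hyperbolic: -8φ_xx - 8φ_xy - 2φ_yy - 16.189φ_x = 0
Coefficients: A = -8, B = -8, C = -2. B² - 4AC = 0, which is zero, so the equation is parabolic.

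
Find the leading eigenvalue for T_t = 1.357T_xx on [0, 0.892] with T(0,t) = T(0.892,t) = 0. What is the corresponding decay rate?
Eigenvalues: λₙ = 1.357n²π²/0.892².
First three modes:
  n=1: λ₁ = 1.357π²/0.892² ≈ 16.833
  n=2: λ₂ = 5.428π²/0.892² ≈ 67.33 (4× faster decay)
  n=3: λ₃ = 12.213π²/0.892² ≈ 151.493 (9× faster decay)
As t → ∞, higher modes decay exponentially faster. The n=1 mode dominates: T ~ c₁ sin(πx/0.892) e^{-λ₁t}.
Decay rate: λ₁ = 1.357π²/0.892² ≈ 16.833.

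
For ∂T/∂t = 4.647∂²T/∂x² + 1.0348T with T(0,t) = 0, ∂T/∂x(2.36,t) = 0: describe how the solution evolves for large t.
T → 0. Diffusion dominates reaction (r=1.0348 < κπ²/(4L²)≈2.06); solution decays.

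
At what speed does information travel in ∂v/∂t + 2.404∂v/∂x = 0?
Speed = 2.404. Information travels along x - 2.404t = const (rightward).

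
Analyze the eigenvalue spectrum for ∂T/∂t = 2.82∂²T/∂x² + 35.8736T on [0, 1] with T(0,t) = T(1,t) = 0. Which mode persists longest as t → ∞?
Eigenvalues: λₙ = 2.82n²π²/1² - 35.8736.
First three modes:
  n=1: λ₁ = 2.82π² - 35.8736 ≈ -8.041
  n=2: λ₂ = 11.28π² - 35.8736 ≈ 75.456
  n=3: λ₃ = 25.38π² - 35.8736 ≈ 214.617
Since 2.82π² ≈ 27.832 < 35.8736, λ₁ < 0.
The n=1 mode grows fastest (−λₙ is largest for n=1) → dominates.
Asymptotic: T ~ c₁ sin(πx/1) e^{8.041t} (exponential growth at rate −λ₁ ≈ 8.041).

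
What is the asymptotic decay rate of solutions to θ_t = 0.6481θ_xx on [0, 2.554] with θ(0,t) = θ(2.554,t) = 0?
Eigenvalues: λₙ = 0.6481n²π²/2.554².
First three modes:
  n=1: λ₁ = 0.6481π²/2.554² ≈ 0.981
  n=2: λ₂ = 2.5924π²/2.554² ≈ 3.922 (4× faster decay)
  n=3: λ₃ = 5.8329π²/2.554² ≈ 8.826 (9× faster decay)
As t → ∞, higher modes decay exponentially faster. The n=1 mode dominates: θ ~ c₁ sin(πx/2.554) e^{-λ₁t}.
Decay rate: λ₁ = 0.6481π²/2.554² ≈ 0.981.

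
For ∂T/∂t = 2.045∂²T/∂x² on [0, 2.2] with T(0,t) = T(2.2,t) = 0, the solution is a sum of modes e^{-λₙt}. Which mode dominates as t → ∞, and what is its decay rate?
Eigenvalues: λₙ = 2.045n²π²/2.2².
First three modes:
  n=1: λ₁ = 2.045π²/2.2² ≈ 4.17
  n=2: λ₂ = 8.18π²/2.2² ≈ 16.68 (4× faster decay)
  n=3: λ₃ = 18.405π²/2.2² ≈ 37.531 (9× faster decay)
As t → ∞, higher modes decay exponentially faster. The n=1 mode dominates: T ~ c₁ sin(πx/2.2) e^{-λ₁t}.
Decay rate: λ₁ = 2.045π²/2.2² ≈ 4.17.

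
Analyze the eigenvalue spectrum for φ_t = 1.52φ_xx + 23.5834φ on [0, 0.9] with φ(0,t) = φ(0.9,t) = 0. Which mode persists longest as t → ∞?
Eigenvalues: λₙ = 1.52n²π²/0.9² - 23.5834.
First three modes:
  n=1: λ₁ = 1.52π²/0.9² - 23.5834 ≈ -5.063
  n=2: λ₂ = 6.08π²/0.9² - 23.5834 ≈ 50.5
  n=3: λ₃ = 13.68π²/0.9² - 23.5834 ≈ 143.103
Since 1.52π²/0.9² ≈ 18.521 < 23.5834, λ₁ < 0.
The n=1 mode grows fastest (−λₙ is largest for n=1) → dominates.
Asymptotic: φ ~ c₁ sin(πx/0.9) e^{5.063t} (exponential growth at rate −λ₁ ≈ 5.063).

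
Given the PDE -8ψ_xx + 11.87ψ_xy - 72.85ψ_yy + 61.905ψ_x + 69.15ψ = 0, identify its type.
The second-order coefficients are A = -8, B = 11.87, C = -72.85. Since B² - 4AC = -2190.3031 < 0, this is an elliptic PDE.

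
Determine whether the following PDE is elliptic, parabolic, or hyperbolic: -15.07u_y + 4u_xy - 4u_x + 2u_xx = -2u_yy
Rewriting in standard form: 2u_xx + 4u_xy + 2u_yy - 4u_x - 15.07u_y = 0. Coefficients: A = 2, B = 4, C = 2. B² - 4AC = 0, which is zero, so the equation is parabolic.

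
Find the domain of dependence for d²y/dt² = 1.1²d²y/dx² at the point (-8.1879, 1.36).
Domain of dependence: [-9.6839, -6.6919]. Signals travel at speed 1.1, so data within |x - -8.1879| ≤ 1.1·1.36 = 1.496 can reach the point.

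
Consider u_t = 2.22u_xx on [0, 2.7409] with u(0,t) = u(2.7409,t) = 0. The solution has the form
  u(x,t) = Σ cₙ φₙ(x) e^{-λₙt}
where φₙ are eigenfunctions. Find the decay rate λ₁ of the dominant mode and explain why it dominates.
Eigenvalues: λₙ = 2.22n²π²/2.7409².
First three modes:
  n=1: λ₁ = 2.22π²/2.7409² ≈ 2.917
  n=2: λ₂ = 8.88π²/2.7409² ≈ 11.666 (4× faster decay)
  n=3: λ₃ = 19.98π²/2.7409² ≈ 26.249 (9× faster decay)
As t → ∞, higher modes decay exponentially faster. The n=1 mode dominates: u ~ c₁ sin(πx/2.7409) e^{-λ₁t}.
Decay rate: λ₁ = 2.22π²/2.7409² ≈ 2.917.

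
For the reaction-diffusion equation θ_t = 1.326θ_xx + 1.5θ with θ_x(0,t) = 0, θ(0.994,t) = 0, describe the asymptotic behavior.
θ → 0. Diffusion dominates reaction (r=1.5 < κπ²/(4L²)≈3.31); solution decays.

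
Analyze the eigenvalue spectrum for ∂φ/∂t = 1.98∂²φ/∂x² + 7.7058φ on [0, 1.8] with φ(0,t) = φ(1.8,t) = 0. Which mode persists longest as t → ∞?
Eigenvalues: λₙ = 1.98n²π²/1.8² - 7.7058.
First three modes:
  n=1: λ₁ = 1.98π²/1.8² - 7.7058 ≈ -1.674
  n=2: λ₂ = 7.92π²/1.8² - 7.7058 ≈ 16.42
  n=3: λ₃ = 17.82π²/1.8² - 7.7058 ≈ 46.577
Since 1.98π²/1.8² ≈ 6.031 < 7.7058, λ₁ < 0.
The n=1 mode grows fastest (−λₙ is largest for n=1) → dominates.
Asymptotic: φ ~ c₁ sin(πx/1.8) e^{1.674t} (exponential growth at rate −λ₁ ≈ 1.674).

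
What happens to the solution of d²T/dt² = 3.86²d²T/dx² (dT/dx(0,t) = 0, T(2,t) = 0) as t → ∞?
T oscillates (no decay). Energy is conserved; the solution oscillates indefinitely as standing waves.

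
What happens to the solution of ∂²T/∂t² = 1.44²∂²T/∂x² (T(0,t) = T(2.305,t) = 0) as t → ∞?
T oscillates (no decay). Energy is conserved; the solution oscillates indefinitely as standing waves.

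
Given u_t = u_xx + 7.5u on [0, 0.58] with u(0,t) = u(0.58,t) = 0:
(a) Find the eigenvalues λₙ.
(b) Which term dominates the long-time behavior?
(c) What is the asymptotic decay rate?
Eigenvalues: λₙ = n²π²/0.58² - 7.5.
First three modes:
  n=1: λ₁ = π²/0.58² - 7.5 ≈ 21.839
  n=2: λ₂ = 4π²/0.58² - 7.5 ≈ 109.856
  n=3: λ₃ = 9π²/0.58² - 7.5 ≈ 256.55
Since π²/0.58² ≈ 29.339 > 7.5, all λₙ > 0.
The n=1 mode decays slowest → dominates as t → ∞.
Asymptotic: u ~ c₁ sin(πx/0.58) e^{-λ₁t} with decay rate λ₁ ≈ 21.839.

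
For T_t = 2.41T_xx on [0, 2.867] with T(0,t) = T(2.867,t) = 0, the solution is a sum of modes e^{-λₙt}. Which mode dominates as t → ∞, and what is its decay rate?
Eigenvalues: λₙ = 2.41n²π²/2.867².
First three modes:
  n=1: λ₁ = 2.41π²/2.867² ≈ 2.894
  n=2: λ₂ = 9.64π²/2.867² ≈ 11.575 (4× faster decay)
  n=3: λ₃ = 21.69π²/2.867² ≈ 26.044 (9× faster decay)
As t → ∞, higher modes decay exponentially faster. The n=1 mode dominates: T ~ c₁ sin(πx/2.867) e^{-λ₁t}.
Decay rate: λ₁ = 2.41π²/2.867² ≈ 2.894.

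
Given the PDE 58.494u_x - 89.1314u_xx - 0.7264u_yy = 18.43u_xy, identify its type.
Rewriting in standard form: -89.1314u_xx - 18.43u_xy - 0.7264u_yy + 58.494u_x = 0. The second-order coefficients are A = -89.1314, B = -18.43, C = -0.7264. Since B² - 4AC = 80.68470416 > 0, this is a hyperbolic PDE.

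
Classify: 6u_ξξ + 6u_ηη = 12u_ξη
Rewriting in standard form: 6u_ξξ - 12u_ξη + 6u_ηη = 0. Parabolic (discriminant = 0).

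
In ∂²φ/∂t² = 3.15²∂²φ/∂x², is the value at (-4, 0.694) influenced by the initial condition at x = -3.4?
Yes. The domain of dependence is [-6.1861, -1.8139], and -3.4 ∈ [-6.1861, -1.8139].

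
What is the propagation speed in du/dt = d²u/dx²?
Infinite. The heat equation is parabolic, not hyperbolic, so disturbances propagate instantly.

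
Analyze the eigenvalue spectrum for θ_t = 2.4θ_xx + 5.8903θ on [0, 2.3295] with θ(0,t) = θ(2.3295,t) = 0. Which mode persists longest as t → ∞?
Eigenvalues: λₙ = 2.4n²π²/2.3295² - 5.8903.
First three modes:
  n=1: λ₁ = 2.4π²/2.3295² - 5.8903 ≈ -1.525
  n=2: λ₂ = 9.6π²/2.3295² - 5.8903 ≈ 11.57
  n=3: λ₃ = 21.6π²/2.3295² - 5.8903 ≈ 33.395
Since 2.4π²/2.3295² ≈ 4.365 < 5.8903, λ₁ < 0.
The n=1 mode grows fastest (−λₙ is largest for n=1) → dominates.
Asymptotic: θ ~ c₁ sin(πx/2.3295) e^{1.525t} (exponential growth at rate −λ₁ ≈ 1.525).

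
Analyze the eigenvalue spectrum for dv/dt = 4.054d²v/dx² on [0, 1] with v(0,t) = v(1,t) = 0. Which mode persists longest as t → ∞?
Eigenvalues: λₙ = 4.054n²π².
First three modes:
  n=1: λ₁ = 4.054π² ≈ 40.011
  n=2: λ₂ = 16.216π² ≈ 160.046 (4× faster decay)
  n=3: λ₃ = 36.486π² ≈ 360.102 (9× faster decay)
As t → ∞, higher modes decay exponentially faster. The n=1 mode dominates: v ~ c₁ sin(πx) e^{-λ₁t}.
Decay rate: λ₁ = 4.054π² ≈ 40.011.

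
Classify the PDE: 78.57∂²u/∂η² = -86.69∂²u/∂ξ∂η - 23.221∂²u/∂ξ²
Rewriting in standard form: 23.221∂²u/∂ξ² + 86.69∂²u/∂ξ∂η + 78.57∂²u/∂η² = 0. A = 23.221, B = 86.69, C = 78.57. Discriminant B² - 4AC = 217.26022. Since 217.26022 > 0, hyperbolic.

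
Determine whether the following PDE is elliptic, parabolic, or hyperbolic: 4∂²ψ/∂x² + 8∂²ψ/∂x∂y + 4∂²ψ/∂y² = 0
Coefficients: A = 4, B = 8, C = 4. B² - 4AC = 0, which is zero, so the equation is parabolic.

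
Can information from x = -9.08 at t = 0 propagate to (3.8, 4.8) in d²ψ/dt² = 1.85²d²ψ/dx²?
No. The domain of dependence is [-5.08, 12.68], and -9.08 is outside this interval.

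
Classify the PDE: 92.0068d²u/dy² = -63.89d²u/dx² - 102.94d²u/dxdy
Rewriting in standard form: 63.89d²u/dx² + 102.94d²u/dxdy + 92.0068d²u/dy² = 0. A = 63.89, B = 102.94, C = 92.0068. Discriminant B² - 4AC = -12916.614208. Since -12916.614208 < 0, elliptic.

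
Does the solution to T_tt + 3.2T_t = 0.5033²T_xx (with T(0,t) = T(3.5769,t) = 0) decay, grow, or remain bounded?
T → 0. Damping (γ=3.2) dissipates energy; oscillations decay exponentially.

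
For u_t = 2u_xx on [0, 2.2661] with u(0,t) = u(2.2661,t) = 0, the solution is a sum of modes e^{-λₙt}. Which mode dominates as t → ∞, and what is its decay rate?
Eigenvalues: λₙ = 2n²π²/2.2661².
First three modes:
  n=1: λ₁ = 2π²/2.2661² ≈ 3.844
  n=2: λ₂ = 8π²/2.2661² ≈ 15.376 (4× faster decay)
  n=3: λ₃ = 18π²/2.2661² ≈ 34.595 (9× faster decay)
As t → ∞, higher modes decay exponentially faster. The n=1 mode dominates: u ~ c₁ sin(πx/2.2661) e^{-λ₁t}.
Decay rate: λ₁ = 2π²/2.2661² ≈ 3.844.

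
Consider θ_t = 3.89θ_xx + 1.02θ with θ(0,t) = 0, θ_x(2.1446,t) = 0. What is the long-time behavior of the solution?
As t → ∞, θ → 0. Diffusion dominates reaction (r=1.02 < κπ²/(4L²)≈2.09); solution decays.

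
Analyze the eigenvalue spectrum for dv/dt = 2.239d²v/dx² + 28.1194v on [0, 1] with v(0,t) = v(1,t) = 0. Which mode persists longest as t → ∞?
Eigenvalues: λₙ = 2.239n²π²/1² - 28.1194.
First three modes:
  n=1: λ₁ = 2.239π² - 28.1194 ≈ -6.021
  n=2: λ₂ = 8.956π² - 28.1194 ≈ 60.273
  n=3: λ₃ = 20.151π² - 28.1194 ≈ 170.763
Since 2.239π² ≈ 22.098 < 28.1194, λ₁ < 0.
The n=1 mode grows fastest (−λₙ is largest for n=1) → dominates.
Asymptotic: v ~ c₁ sin(πx/1) e^{6.021t} (exponential growth at rate −λ₁ ≈ 6.021).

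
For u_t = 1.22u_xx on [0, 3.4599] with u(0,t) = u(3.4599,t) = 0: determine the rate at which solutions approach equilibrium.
Eigenvalues: λₙ = 1.22n²π²/3.4599².
First three modes:
  n=1: λ₁ = 1.22π²/3.4599² ≈ 1.006
  n=2: λ₂ = 4.88π²/3.4599² ≈ 4.023 (4× faster decay)
  n=3: λ₃ = 10.98π²/3.4599² ≈ 9.053 (9× faster decay)
As t → ∞, higher modes decay exponentially faster. The n=1 mode dominates: u ~ c₁ sin(πx/3.4599) e^{-λ₁t}.
Decay rate: λ₁ = 1.22π²/3.4599² ≈ 1.006.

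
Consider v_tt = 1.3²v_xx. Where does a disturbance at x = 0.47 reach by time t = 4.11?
Domain of influence: [-4.873, 5.813]. Data at x = 0.47 spreads outward at speed 1.3.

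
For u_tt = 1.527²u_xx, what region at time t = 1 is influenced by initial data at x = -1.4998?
Domain of influence: [-3.0268, 0.0272]. Data at x = -1.4998 spreads outward at speed 1.527.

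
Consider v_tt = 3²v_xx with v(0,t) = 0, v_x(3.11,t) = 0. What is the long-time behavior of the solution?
As t → ∞, v oscillates (no decay). Energy is conserved; the solution oscillates indefinitely as standing waves.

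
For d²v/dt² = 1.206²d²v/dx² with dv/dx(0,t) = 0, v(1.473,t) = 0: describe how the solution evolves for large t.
v oscillates (no decay). Energy is conserved; the solution oscillates indefinitely as standing waves.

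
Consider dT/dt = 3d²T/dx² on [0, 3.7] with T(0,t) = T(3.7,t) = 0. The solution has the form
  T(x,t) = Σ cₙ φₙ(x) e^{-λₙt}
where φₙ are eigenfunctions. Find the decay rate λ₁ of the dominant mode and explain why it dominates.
Eigenvalues: λₙ = 3n²π²/3.7².
First three modes:
  n=1: λ₁ = 3π²/3.7² ≈ 2.163
  n=2: λ₂ = 12π²/3.7² ≈ 8.651 (4× faster decay)
  n=3: λ₃ = 27π²/3.7² ≈ 19.465 (9× faster decay)
As t → ∞, higher modes decay exponentially faster. The n=1 mode dominates: T ~ c₁ sin(πx/3.7) e^{-λ₁t}.
Decay rate: λ₁ = 3π²/3.7² ≈ 2.163.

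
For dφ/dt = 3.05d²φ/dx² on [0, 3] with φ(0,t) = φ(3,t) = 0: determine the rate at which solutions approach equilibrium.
Eigenvalues: λₙ = 3.05n²π²/3².
First three modes:
  n=1: λ₁ = 3.05π²/3² ≈ 3.345
  n=2: λ₂ = 12.2π²/3² ≈ 13.379 (4× faster decay)
  n=3: λ₃ = 27.45π²/3² ≈ 30.102 (9× faster decay)
As t → ∞, higher modes decay exponentially faster. The n=1 mode dominates: φ ~ c₁ sin(πx/3) e^{-λ₁t}.
Decay rate: λ₁ = 3.05π²/3² ≈ 3.345.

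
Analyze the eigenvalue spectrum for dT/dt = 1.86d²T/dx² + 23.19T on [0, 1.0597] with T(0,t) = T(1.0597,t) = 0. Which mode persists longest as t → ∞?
Eigenvalues: λₙ = 1.86n²π²/1.0597² - 23.19.
First three modes:
  n=1: λ₁ = 1.86π²/1.0597² - 23.19 ≈ -6.843
  n=2: λ₂ = 7.44π²/1.0597² - 23.19 ≈ 42.199
  n=3: λ₃ = 16.74π²/1.0597² - 23.19 ≈ 123.936
Since 1.86π²/1.0597² ≈ 16.347 < 23.19, λ₁ < 0.
The n=1 mode grows fastest (−λₙ is largest for n=1) → dominates.
Asymptotic: T ~ c₁ sin(πx/1.0597) e^{6.843t} (exponential growth at rate −λ₁ ≈ 6.843).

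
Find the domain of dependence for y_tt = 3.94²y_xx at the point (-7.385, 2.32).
Domain of dependence: [-16.5258, 1.7558]. Signals travel at speed 3.94, so data within |x - -7.385| ≤ 3.94·2.32 = 9.1408 can reach the point.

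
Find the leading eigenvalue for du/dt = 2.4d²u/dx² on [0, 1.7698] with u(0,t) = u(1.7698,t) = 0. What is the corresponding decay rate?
Eigenvalues: λₙ = 2.4n²π²/1.7698².
First three modes:
  n=1: λ₁ = 2.4π²/1.7698² ≈ 7.562
  n=2: λ₂ = 9.6π²/1.7698² ≈ 30.25 (4× faster decay)
  n=3: λ₃ = 21.6π²/1.7698² ≈ 68.062 (9× faster decay)
As t → ∞, higher modes decay exponentially faster. The n=1 mode dominates: u ~ c₁ sin(πx/1.7698) e^{-λ₁t}.
Decay rate: λ₁ = 2.4π²/1.7698² ≈ 7.562.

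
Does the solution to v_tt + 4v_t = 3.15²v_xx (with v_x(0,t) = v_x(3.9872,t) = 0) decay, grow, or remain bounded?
v → constant (steady state). Damping (γ=4) dissipates the nonconstant modes; with Neumann BCs the spatial average obeys M''+γM'=0 and tends to a finite limit.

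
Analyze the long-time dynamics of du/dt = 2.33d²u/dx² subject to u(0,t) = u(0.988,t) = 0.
Long-time behavior: u → 0. Heat diffuses out through both boundaries.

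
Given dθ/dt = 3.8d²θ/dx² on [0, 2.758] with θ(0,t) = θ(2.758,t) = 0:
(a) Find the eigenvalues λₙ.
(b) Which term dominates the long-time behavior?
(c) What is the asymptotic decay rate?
Eigenvalues: λₙ = 3.8n²π²/2.758².
First three modes:
  n=1: λ₁ = 3.8π²/2.758² ≈ 4.931
  n=2: λ₂ = 15.2π²/2.758² ≈ 19.722 (4× faster decay)
  n=3: λ₃ = 34.2π²/2.758² ≈ 44.375 (9× faster decay)
As t → ∞, higher modes decay exponentially faster. The n=1 mode dominates: θ ~ c₁ sin(πx/2.758) e^{-λ₁t}.
Decay rate: λ₁ = 3.8π²/2.758² ≈ 4.931.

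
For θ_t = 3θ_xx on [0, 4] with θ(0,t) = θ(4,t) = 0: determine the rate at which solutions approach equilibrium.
Eigenvalues: λₙ = 3n²π²/4².
First three modes:
  n=1: λ₁ = 3π²/4² ≈ 1.851
  n=2: λ₂ = 12π²/4² ≈ 7.402 (4× faster decay)
  n=3: λ₃ = 27π²/4² ≈ 16.655 (9× faster decay)
As t → ∞, higher modes decay exponentially faster. The n=1 mode dominates: θ ~ c₁ sin(πx/4) e^{-λ₁t}.
Decay rate: λ₁ = 3π²/4² ≈ 1.851.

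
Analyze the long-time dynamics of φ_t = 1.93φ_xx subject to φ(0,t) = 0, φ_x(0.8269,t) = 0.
Long-time behavior: φ → 0. Heat escapes through the Dirichlet boundary.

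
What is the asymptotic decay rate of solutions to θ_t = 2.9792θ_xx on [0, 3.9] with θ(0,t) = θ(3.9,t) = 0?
Eigenvalues: λₙ = 2.9792n²π²/3.9².
First three modes:
  n=1: λ₁ = 2.9792π²/3.9² ≈ 1.933
  n=2: λ₂ = 11.9168π²/3.9² ≈ 7.733 (4× faster decay)
  n=3: λ₃ = 26.8128π²/3.9² ≈ 17.399 (9× faster decay)
As t → ∞, higher modes decay exponentially faster. The n=1 mode dominates: θ ~ c₁ sin(πx/3.9) e^{-λ₁t}.
Decay rate: λ₁ = 2.9792π²/3.9² ≈ 1.933.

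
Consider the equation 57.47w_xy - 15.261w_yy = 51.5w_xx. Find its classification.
Rewriting in standard form: -51.5w_xx + 57.47w_xy - 15.261w_yy = 0. Hyperbolic. (A = -51.5, B = 57.47, C = -15.261 gives B² - 4AC = 159.0349.)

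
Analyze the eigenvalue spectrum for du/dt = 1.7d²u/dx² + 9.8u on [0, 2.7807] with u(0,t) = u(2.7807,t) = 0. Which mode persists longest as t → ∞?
Eigenvalues: λₙ = 1.7n²π²/2.7807² - 9.8.
First three modes:
  n=1: λ₁ = 1.7π²/2.7807² - 9.8 ≈ -7.63
  n=2: λ₂ = 6.8π²/2.7807² - 9.8 ≈ -1.12
  n=3: λ₃ = 15.3π²/2.7807² - 9.8 ≈ 9.729
Since 1.7π²/2.7807² ≈ 2.17 < 9.8, λ₁ < 0.
The n=1 mode grows fastest (−λₙ is largest for n=1) → dominates.
Asymptotic: u ~ c₁ sin(πx/2.7807) e^{7.63t} (exponential growth at rate −λ₁ ≈ 7.63).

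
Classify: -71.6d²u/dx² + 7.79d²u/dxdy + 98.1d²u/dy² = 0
Hyperbolic (discriminant = 28156.5241).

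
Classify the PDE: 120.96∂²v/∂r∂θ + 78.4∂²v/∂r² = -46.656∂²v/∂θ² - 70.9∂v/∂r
Rewriting in standard form: 78.4∂²v/∂r² + 120.96∂²v/∂r∂θ + 46.656∂²v/∂θ² + 70.9∂v/∂r = 0. A = 78.4, B = 120.96, C = 46.656. Discriminant B² - 4AC = 0. Since 0 = 0, parabolic.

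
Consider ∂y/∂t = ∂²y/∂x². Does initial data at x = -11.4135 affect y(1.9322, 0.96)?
Yes, for any finite x. The heat equation has infinite propagation speed, so all initial data affects all points at any t > 0.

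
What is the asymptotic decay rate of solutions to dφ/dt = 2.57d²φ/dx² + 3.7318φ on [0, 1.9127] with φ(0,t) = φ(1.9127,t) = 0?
Eigenvalues: λₙ = 2.57n²π²/1.9127² - 3.7318.
First three modes:
  n=1: λ₁ = 2.57π²/1.9127² - 3.7318 ≈ 3.201
  n=2: λ₂ = 10.28π²/1.9127² - 3.7318 ≈ 24.001
  n=3: λ₃ = 23.13π²/1.9127² - 3.7318 ≈ 58.668
Since 2.57π²/1.9127² ≈ 6.933 > 3.7318, all λₙ > 0.
The n=1 mode decays slowest → dominates as t → ∞.
Asymptotic: φ ~ c₁ sin(πx/1.9127) e^{-λ₁t} with decay rate λ₁ ≈ 3.201.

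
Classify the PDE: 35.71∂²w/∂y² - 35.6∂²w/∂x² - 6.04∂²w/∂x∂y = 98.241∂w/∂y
Rewriting in standard form: -35.6∂²w/∂x² - 6.04∂²w/∂x∂y + 35.71∂²w/∂y² - 98.241∂w/∂y = 0. A = -35.6, B = -6.04, C = 35.71. Discriminant B² - 4AC = 5121.5856. Since 5121.5856 > 0, hyperbolic.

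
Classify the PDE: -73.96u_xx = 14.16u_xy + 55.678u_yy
Rewriting in standard form: -73.96u_xx - 14.16u_xy - 55.678u_yy = 0. A = -73.96, B = -14.16, C = -55.678. Discriminant B² - 4AC = -16271.27392. Since -16271.27392 < 0, elliptic.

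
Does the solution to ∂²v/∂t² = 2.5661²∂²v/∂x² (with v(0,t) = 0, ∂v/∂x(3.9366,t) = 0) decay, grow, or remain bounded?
v oscillates (no decay). Energy is conserved; the solution oscillates indefinitely as standing waves.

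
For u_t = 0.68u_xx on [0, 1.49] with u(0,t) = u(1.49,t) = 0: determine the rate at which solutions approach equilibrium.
Eigenvalues: λₙ = 0.68n²π²/1.49².
First three modes:
  n=1: λ₁ = 0.68π²/1.49² ≈ 3.023
  n=2: λ₂ = 2.72π²/1.49² ≈ 12.092 (4× faster decay)
  n=3: λ₃ = 6.12π²/1.49² ≈ 27.207 (9× faster decay)
As t → ∞, higher modes decay exponentially faster. The n=1 mode dominates: u ~ c₁ sin(πx/1.49) e^{-λ₁t}.
Decay rate: λ₁ = 0.68π²/1.49² ≈ 3.023.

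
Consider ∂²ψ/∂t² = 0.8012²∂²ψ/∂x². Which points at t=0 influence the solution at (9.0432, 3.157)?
Domain of dependence: [6.5138116, 11.5725884]. Signals travel at speed 0.8012, so data within |x - 9.0432| ≤ 0.8012·3.157 = 2.5293884 can reach the point.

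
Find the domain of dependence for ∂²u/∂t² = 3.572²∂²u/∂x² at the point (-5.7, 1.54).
Domain of dependence: [-11.20088, -0.19912]. Signals travel at speed 3.572, so data within |x - -5.7| ≤ 3.572·1.54 = 5.50088 can reach the point.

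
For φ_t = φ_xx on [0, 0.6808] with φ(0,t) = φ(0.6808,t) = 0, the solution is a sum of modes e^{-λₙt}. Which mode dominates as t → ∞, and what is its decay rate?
Eigenvalues: λₙ = n²π²/0.6808².
First three modes:
  n=1: λ₁ = π²/0.6808² ≈ 21.294
  n=2: λ₂ = 4π²/0.6808² ≈ 85.177 (4× faster decay)
  n=3: λ₃ = 9π²/0.6808² ≈ 191.648 (9× faster decay)
As t → ∞, higher modes decay exponentially faster. The n=1 mode dominates: φ ~ c₁ sin(πx/0.6808) e^{-λ₁t}.
Decay rate: λ₁ = π²/0.6808² ≈ 21.294.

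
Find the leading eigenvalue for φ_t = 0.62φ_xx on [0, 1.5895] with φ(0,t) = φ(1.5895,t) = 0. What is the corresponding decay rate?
Eigenvalues: λₙ = 0.62n²π²/1.5895².
First three modes:
  n=1: λ₁ = 0.62π²/1.5895² ≈ 2.422
  n=2: λ₂ = 2.48π²/1.5895² ≈ 9.688 (4× faster decay)
  n=3: λ₃ = 5.58π²/1.5895² ≈ 21.798 (9× faster decay)
As t → ∞, higher modes decay exponentially faster. The n=1 mode dominates: φ ~ c₁ sin(πx/1.5895) e^{-λ₁t}.
Decay rate: λ₁ = 0.62π²/1.5895² ≈ 2.422.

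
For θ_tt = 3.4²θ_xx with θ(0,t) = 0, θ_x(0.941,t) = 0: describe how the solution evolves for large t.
θ oscillates (no decay). Energy is conserved; the solution oscillates indefinitely as standing waves.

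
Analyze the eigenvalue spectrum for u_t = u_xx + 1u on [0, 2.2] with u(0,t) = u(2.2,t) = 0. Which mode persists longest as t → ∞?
Eigenvalues: λₙ = n²π²/2.2² - 1.
First three modes:
  n=1: λ₁ = π²/2.2² - 1 ≈ 1.039
  n=2: λ₂ = 4π²/2.2² - 1 ≈ 7.157
  n=3: λ₃ = 9π²/2.2² - 1 ≈ 17.353
Since π²/2.2² ≈ 2.039 > 1, all λₙ > 0.
The n=1 mode decays slowest → dominates as t → ∞.
Asymptotic: u ~ c₁ sin(πx/2.2) e^{-λ₁t} with decay rate λ₁ ≈ 1.039.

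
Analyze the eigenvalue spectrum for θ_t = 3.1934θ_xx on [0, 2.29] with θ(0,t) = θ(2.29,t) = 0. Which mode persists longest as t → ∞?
Eigenvalues: λₙ = 3.1934n²π²/2.29².
First three modes:
  n=1: λ₁ = 3.1934π²/2.29² ≈ 6.01
  n=2: λ₂ = 12.7736π²/2.29² ≈ 24.04 (4× faster decay)
  n=3: λ₃ = 28.7406π²/2.29² ≈ 54.091 (9× faster decay)
As t → ∞, higher modes decay exponentially faster. The n=1 mode dominates: θ ~ c₁ sin(πx/2.29) e^{-λ₁t}.
Decay rate: λ₁ = 3.1934π²/2.29² ≈ 6.01.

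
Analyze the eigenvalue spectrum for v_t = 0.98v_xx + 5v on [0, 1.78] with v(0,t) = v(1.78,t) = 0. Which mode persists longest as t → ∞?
Eigenvalues: λₙ = 0.98n²π²/1.78² - 5.
First three modes:
  n=1: λ₁ = 0.98π²/1.78² - 5 ≈ -1.947
  n=2: λ₂ = 3.92π²/1.78² - 5 ≈ 7.211
  n=3: λ₃ = 8.82π²/1.78² - 5 ≈ 22.474
Since 0.98π²/1.78² ≈ 3.053 < 5, λ₁ < 0.
The n=1 mode grows fastest (−λₙ is largest for n=1) → dominates.
Asymptotic: v ~ c₁ sin(πx/1.78) e^{1.947t} (exponential growth at rate −λ₁ ≈ 1.947).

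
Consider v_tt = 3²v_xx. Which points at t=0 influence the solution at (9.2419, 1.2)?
Domain of dependence: [5.6419, 12.8419]. Signals travel at speed 3, so data within |x - 9.2419| ≤ 3·1.2 = 3.6 can reach the point.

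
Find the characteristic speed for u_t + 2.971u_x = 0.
Speed = 2.971. Information travels along x - 2.971t = const (rightward).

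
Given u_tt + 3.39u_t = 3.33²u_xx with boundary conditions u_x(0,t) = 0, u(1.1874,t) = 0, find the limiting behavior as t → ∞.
u → 0. Damping (γ=3.39) dissipates energy; oscillations decay exponentially.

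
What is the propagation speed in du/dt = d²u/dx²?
Infinite. The heat equation is parabolic, not hyperbolic, so disturbances propagate instantly.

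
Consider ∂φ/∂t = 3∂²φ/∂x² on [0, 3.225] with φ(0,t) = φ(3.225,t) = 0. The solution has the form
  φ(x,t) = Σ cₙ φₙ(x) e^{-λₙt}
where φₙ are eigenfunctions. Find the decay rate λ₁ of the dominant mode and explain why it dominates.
Eigenvalues: λₙ = 3n²π²/3.225².
First three modes:
  n=1: λ₁ = 3π²/3.225² ≈ 2.847
  n=2: λ₂ = 12π²/3.225² ≈ 11.387 (4× faster decay)
  n=3: λ₃ = 27π²/3.225² ≈ 25.621 (9× faster decay)
As t → ∞, higher modes decay exponentially faster. The n=1 mode dominates: φ ~ c₁ sin(πx/3.225) e^{-λ₁t}.
Decay rate: λ₁ = 3π²/3.225² ≈ 2.847.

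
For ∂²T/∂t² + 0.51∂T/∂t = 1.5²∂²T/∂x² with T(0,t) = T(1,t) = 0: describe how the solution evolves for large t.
T → 0. Damping (γ=0.51) dissipates energy; oscillations decay exponentially.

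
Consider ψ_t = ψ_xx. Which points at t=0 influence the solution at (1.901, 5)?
The entire real line. The heat equation has infinite propagation speed: any initial disturbance instantly affects all points (though exponentially small far away).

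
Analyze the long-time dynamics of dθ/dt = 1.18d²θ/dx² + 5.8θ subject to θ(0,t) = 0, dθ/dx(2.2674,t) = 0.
Long-time behavior: θ grows unboundedly. Reaction dominates diffusion (r=5.8 > κπ²/(4L²)≈0.57); solution grows exponentially.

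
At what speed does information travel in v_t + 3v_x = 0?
Speed = 3. Information travels along x - 3t = const (rightward).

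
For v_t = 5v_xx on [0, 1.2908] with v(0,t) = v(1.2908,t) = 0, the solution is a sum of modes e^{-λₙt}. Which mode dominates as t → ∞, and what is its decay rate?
Eigenvalues: λₙ = 5n²π²/1.2908².
First three modes:
  n=1: λ₁ = 5π²/1.2908² ≈ 29.618
  n=2: λ₂ = 20π²/1.2908² ≈ 118.471 (4× faster decay)
  n=3: λ₃ = 45π²/1.2908² ≈ 266.56 (9× faster decay)
As t → ∞, higher modes decay exponentially faster. The n=1 mode dominates: v ~ c₁ sin(πx/1.2908) e^{-λ₁t}.
Decay rate: λ₁ = 5π²/1.2908² ≈ 29.618.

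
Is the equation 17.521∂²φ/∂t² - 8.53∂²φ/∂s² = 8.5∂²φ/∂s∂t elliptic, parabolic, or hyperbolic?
Rewriting in standard form: -8.53∂²φ/∂s² - 8.5∂²φ/∂s∂t + 17.521∂²φ/∂t² = 0. Computing B² - 4AC with A = -8.53, B = -8.5, C = 17.521: discriminant = 670.06652 (positive). Answer: hyperbolic.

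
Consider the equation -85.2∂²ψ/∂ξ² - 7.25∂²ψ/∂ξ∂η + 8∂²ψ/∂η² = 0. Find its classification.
Hyperbolic. (A = -85.2, B = -7.25, C = 8 gives B² - 4AC = 2778.9625.)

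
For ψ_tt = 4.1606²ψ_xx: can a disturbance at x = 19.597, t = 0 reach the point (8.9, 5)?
Yes. The domain of dependence is [-11.903, 29.703], and 19.597 ∈ [-11.903, 29.703].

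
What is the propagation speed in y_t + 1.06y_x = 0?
Speed = 1.06. Information travels along x - 1.06t = const (rightward).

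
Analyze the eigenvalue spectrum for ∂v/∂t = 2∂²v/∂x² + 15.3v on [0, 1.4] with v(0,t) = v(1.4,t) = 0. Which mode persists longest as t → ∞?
Eigenvalues: λₙ = 2n²π²/1.4² - 15.3.
First three modes:
  n=1: λ₁ = 2π²/1.4² - 15.3 ≈ -5.229
  n=2: λ₂ = 8π²/1.4² - 15.3 ≈ 24.984
  n=3: λ₃ = 18π²/1.4² - 15.3 ≈ 75.339
Since 2π²/1.4² ≈ 10.071 < 15.3, λ₁ < 0.
The n=1 mode grows fastest (−λₙ is largest for n=1) → dominates.
Asymptotic: v ~ c₁ sin(πx/1.4) e^{5.229t} (exponential growth at rate −λ₁ ≈ 5.229).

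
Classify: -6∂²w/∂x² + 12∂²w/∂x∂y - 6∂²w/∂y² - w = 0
Parabolic (discriminant = 0).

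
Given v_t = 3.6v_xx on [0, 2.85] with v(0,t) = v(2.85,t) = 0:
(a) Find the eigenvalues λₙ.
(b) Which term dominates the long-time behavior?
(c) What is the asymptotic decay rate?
Eigenvalues: λₙ = 3.6n²π²/2.85².
First three modes:
  n=1: λ₁ = 3.6π²/2.85² ≈ 4.374
  n=2: λ₂ = 14.4π²/2.85² ≈ 17.497 (4× faster decay)
  n=3: λ₃ = 32.4π²/2.85² ≈ 39.369 (9× faster decay)
As t → ∞, higher modes decay exponentially faster. The n=1 mode dominates: v ~ c₁ sin(πx/2.85) e^{-λ₁t}.
Decay rate: λ₁ = 3.6π²/2.85² ≈ 4.374.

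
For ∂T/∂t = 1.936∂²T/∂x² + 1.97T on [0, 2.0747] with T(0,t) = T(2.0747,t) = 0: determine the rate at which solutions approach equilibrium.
Eigenvalues: λₙ = 1.936n²π²/2.0747² - 1.97.
First three modes:
  n=1: λ₁ = 1.936π²/2.0747² - 1.97 ≈ 2.469
  n=2: λ₂ = 7.744π²/2.0747² - 1.97 ≈ 15.786
  n=3: λ₃ = 17.424π²/2.0747² - 1.97 ≈ 37.982
Since 1.936π²/2.0747² ≈ 4.439 > 1.97, all λₙ > 0.
The n=1 mode decays slowest → dominates as t → ∞.
Asymptotic: T ~ c₁ sin(πx/2.0747) e^{-λ₁t} with decay rate λ₁ ≈ 2.469.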